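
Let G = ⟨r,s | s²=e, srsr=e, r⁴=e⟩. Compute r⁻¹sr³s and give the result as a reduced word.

Multiply left to right, reducing at each step:
  (r³) · s = r³s
  (r³s) · r³ = s
  s · s = e

Answer: e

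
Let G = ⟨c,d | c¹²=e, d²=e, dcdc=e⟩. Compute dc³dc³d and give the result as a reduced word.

Multiply left to right, reducing at each step:
  d · c³ = c⁹d
  (c⁹d) · d = c⁹
  (c⁹) · c³ = e
  e · d = d

Answer: d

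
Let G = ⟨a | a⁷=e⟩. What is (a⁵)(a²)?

Compute (a⁵) · (a²) by multiplying left to right and reducing via the relations at each step:
  (a⁵) · a² = e

Answer: e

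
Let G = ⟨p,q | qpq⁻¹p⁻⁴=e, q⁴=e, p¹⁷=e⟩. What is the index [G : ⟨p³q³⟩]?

First find ord(p³q³) by computing successive powers:
  (p³q³)¹ = p³q³, (p³q³)² = p⁸q², (p³q³)³ = p⁵q, (p³q³)⁴ = e.
So |⟨p³q³⟩| = ord(p³q³) = 4. With |G| = 68, by Lagrange [G : ⟨p³q³⟩] = 68/4 = 17.

Answer: 17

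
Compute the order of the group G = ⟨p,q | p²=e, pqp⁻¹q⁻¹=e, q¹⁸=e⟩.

Enumerate words in the generators, reducing via the relations: the distinct elements are
  {e, p, q, pq, q², q³, q⁴, q⁵, q⁶, q⁷, q⁸, q⁹, pq², pq³, pq⁴, pq⁵, pq⁶, pq⁷, pq⁸, pq⁹, q¹², q¹³, q¹¹, q¹⁰, q¹⁴, q¹⁵, q¹⁶, q¹⁷, pq¹², pq¹³, pq¹¹, pq¹⁰, pq¹⁴, pq¹⁵, pq¹⁶, pq¹⁷}.
No further products give new elements, so |G| = 36.

Answer: 36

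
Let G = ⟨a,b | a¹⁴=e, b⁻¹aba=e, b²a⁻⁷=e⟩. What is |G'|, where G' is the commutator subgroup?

G' = [G, G] is generated by all commutators. The generator-pair commutators are: [a, b] = a².
The subgroup they normally generate is {e, a², a⁴, a⁶, a⁸, a¹⁰, a¹²}, of order 7.
Check: |G/G'| = 28/7 = 4 is the order of the abelianisation.

Answer: 7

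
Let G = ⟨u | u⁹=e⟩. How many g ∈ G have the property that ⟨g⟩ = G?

G is cyclic of order 9. An element generates G iff its order is 9, and a cyclic group of order 9 has exactly φ(9) = 6 such elements.

Answer: 6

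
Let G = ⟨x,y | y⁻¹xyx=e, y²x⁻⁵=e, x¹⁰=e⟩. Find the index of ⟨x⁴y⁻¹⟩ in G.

First find ord(x⁴y⁻¹) by computing successive powers:
  (x⁴y⁻¹)¹ = x⁴y⁻¹, (x⁴y⁻¹)² = x⁵, (x⁴y⁻¹)³ = x⁴y, (x⁴y⁻¹)⁴ = e.
So |⟨x⁴y⁻¹⟩| = ord(x⁴y⁻¹) = 4. With |G| = 20, by Lagrange [G : ⟨x⁴y⁻¹⟩] = 20/4 = 5.

Answer: 5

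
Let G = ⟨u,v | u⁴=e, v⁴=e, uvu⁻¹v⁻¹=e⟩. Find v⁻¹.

The order of v is 4 (smallest k with vᵏ = e), so v⁻¹ = v³ = v³.
Check: v · (v³) → v · v³ = e, giving e as required.

Answer: v³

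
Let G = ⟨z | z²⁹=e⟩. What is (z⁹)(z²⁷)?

Compute (z⁹) · (z²⁷) by multiplying left to right and reducing via the relations at each step:
  (z⁹) · z²⁷ = z⁷

Answer: z⁷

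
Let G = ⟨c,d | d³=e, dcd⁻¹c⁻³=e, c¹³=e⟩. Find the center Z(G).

An element z ∈ Z(G) iff z commutes with every generator.
For example e is central: e·c = c = c·e; e·d = d = d·e.
Whereas c ∉ Z(G) since c·d = cd ≠ c³d = d·c.
Checking each of the 39 elements this way gives Z(G) = {e}, of order 1.

Answer: {e}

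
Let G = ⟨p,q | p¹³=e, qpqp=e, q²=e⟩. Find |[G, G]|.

G' = [G, G] is generated by all commutators. The generator-pair commutators are: [p, q] = p².
The subgroup they normally generate is {e, p, p², p³, p⁴, p⁵, p⁶, p⁷, p⁸, p⁹, p¹⁰, p¹¹, p¹²}, of order 13.
Check: |G/G'| = 26/13 = 2 is the order of the abelianisation.

Answer: 13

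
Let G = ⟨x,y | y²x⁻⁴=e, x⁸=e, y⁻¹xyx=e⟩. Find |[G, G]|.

G' = [G, G] is generated by all commutators. The generator-pair commutators are: [x, y] = x².
The subgroup they normally generate is {e, x², x⁴, x⁶}, of order 4.
Check: |G/G'| = 16/4 = 4 is the order of the abelianisation.

Answer: 4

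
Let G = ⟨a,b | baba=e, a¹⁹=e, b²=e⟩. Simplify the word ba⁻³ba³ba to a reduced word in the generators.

Multiply left to right, reducing at each step:
  b · a⁻³ = a³b
  (a³b) · b = a³
  (a³) · a³ = a⁶
  (a⁶) · b = a⁶b
  (a⁶b) · a = a⁵b

Answer: a⁵b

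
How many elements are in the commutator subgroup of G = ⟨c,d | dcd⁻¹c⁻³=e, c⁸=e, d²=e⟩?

G' = [G, G] is generated by all commutators. The generator-pair commutators are: [c, d] = c⁶.
The subgroup they normally generate is {e, c², c⁴, c⁶}, of order 4.
Check: |G/G'| = 16/4 = 4 is the order of the abelianisation.

Answer: 4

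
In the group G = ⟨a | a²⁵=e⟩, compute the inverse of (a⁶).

The order of (a⁶) is 25 (smallest k with (a⁶)ᵏ = e), so (a⁶)⁻¹ = (a⁶)²⁴ = a¹⁹.
Check: (a⁶) · (a¹⁹) → (a⁶) · a¹⁹ = e, giving e as required.

Answer: a¹⁹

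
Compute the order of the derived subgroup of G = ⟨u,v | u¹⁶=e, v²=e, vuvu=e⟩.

G' = [G, G] is generated by all commutators. The generator-pair commutators are: [u, v] = u².
The subgroup they normally generate is {e, u², u⁴, u⁶, u⁸, u¹⁰, u¹², u¹⁴}, of order 8.
Check: |G/G'| = 32/8 = 4 is the order of the abelianisation.

Answer: 8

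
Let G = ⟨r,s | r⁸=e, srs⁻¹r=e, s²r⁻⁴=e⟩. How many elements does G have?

Enumerate words in the generators, reducing via the relations: the distinct elements are
  {e, r, s, rs, r², r³, r⁴, r⁵, r⁶, r⁷, r²s, r³s, s⁻¹, rs⁻¹, r²s⁻¹, r³s⁻¹}.
No further products give new elements, so |G| = 16.

Answer: 16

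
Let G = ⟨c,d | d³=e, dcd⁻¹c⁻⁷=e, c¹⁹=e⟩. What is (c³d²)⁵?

Compute successive powers of (c³d²), reducing at each step:
  (c³d²)²: (c³d²) · c³ = c¹⁷d²;   (c¹⁷d²) · d² = c¹⁷d
  (c³d²)³: (c¹⁷d) · c³ = d;   d · d² = e
  (c³d²)⁴: e · c³ = c³;   (c³) · d² = c³d²
  (c³d²)⁵: (c³d²) · c³ = c¹⁷d²;   (c¹⁷d²) · d² = c¹⁷d

Answer: c¹⁷d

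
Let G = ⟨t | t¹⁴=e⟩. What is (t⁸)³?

Compute successive powers of (t⁸), reducing at each step:
  (t⁸)²: (t⁸) · t⁸ = t²
  (t⁸)³: (t²) · t⁸ = t¹⁰

Answer: t¹⁰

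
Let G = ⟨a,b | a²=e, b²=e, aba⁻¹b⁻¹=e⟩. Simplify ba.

Compute b · a by multiplying left to right and reducing via the relations at each step:
  b · a = ab

Answer: ab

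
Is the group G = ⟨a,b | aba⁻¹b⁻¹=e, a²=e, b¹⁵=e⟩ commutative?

Each pair of generators commutes: a·b = ab = b·a. Since the generators pairwise commute, every element of G commutes with every other, so G is abelian.

Answer: Yes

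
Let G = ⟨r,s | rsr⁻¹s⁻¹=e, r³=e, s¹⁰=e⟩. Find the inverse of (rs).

The order of (rs) is 30 (smallest k with (rs)ᵏ = e), so (rs)⁻¹ = (rs)²⁹ = r²s⁹.
Check: (rs) · (r²s⁹) → (rs) · r² = s;   s · s⁹ = e, giving e as required.

Answer: r²s⁹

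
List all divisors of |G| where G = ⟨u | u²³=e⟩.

|G| = 23 = 23. By Lagrange's theorem the order of any subgroup divides 23; the divisors of 23 are 1, 23.

Answer: 1, 23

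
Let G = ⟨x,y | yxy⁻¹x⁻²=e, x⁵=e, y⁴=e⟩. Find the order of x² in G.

Compute successive powers until reaching e:
  (x²)¹ = x², (x²)² = x⁴, (x²)³ = x, (x²)⁴ = x³, (x²)⁵ = e.
The smallest positive k with (x²)ᵏ = e is 5.

Answer: 5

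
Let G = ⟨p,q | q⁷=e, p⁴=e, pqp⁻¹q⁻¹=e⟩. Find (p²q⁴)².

Compute successive powers of (p²q⁴), reducing at each step:
  (p²q⁴)²: (p²q⁴) · p² = q⁴;   (q⁴) · q⁴ = q

Answer: q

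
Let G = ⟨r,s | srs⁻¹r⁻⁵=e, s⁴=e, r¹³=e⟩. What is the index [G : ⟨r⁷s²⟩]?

First find ord(r⁷s²) by computing successive powers:
  (r⁷s²)¹ = r⁷s², (r⁷s²)² = e.
So |⟨r⁷s²⟩| = ord(r⁷s²) = 2. With |G| = 52, by Lagrange [G : ⟨r⁷s²⟩] = 52/2 = 26.

Answer: 26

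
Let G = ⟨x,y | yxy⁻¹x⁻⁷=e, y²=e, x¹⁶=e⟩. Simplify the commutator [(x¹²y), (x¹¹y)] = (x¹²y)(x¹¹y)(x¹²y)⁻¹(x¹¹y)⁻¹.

[(x¹²y), (x¹¹y)] = (x¹²y)·(x¹¹y)·(x¹²y)⁻¹·(x¹¹y)⁻¹.
  (x¹²y) · (x¹¹y) = x⁹
  (x⁹) · (x¹²y) = x⁵y
  (x⁵y) · (x³y) = x¹⁰

Answer: x¹⁰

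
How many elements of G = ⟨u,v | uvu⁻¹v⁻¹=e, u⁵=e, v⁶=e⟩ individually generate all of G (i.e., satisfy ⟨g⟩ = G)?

G is cyclic of order 30. An element generates G iff its order is 30, and a cyclic group of order 30 has exactly φ(30) = 8 such elements.

Answer: 8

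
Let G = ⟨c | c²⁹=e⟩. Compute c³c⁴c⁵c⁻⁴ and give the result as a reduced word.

Multiply left to right, reducing at each step:
  (c³) · c⁴ = c⁷
  (c⁷) · c⁵ = c¹²
  (c¹²) · c⁻⁴ = c⁸

Answer: c⁸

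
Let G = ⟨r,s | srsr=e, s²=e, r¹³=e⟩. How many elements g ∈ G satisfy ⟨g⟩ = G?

⟨g⟩ = G would require ord(g) = |G| = 26, but the maximum element order in G is 13 < 26. So G is not cyclic and no single element generates it: the count is 0.

Answer: 0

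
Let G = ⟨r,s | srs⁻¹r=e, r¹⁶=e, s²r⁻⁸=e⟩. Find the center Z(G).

An element z ∈ Z(G) iff z commutes with every generator.
For example r⁸ is central: (r⁸)·r = r⁹ = r·(r⁸); (r⁸)·s = s⁻¹ = s·(r⁸).
Whereas r ∉ Z(G) since r·s = rs ≠ r⁷s⁻¹ = s·r.
Checking each of the 32 elements this way gives Z(G) = {e, r⁸}, of order 2.

Answer: {e, r⁸}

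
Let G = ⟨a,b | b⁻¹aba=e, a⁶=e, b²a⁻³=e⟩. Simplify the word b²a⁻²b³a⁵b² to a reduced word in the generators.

Multiply left to right, reducing at each step:
  (a³) · a⁻² = a
  a · b³ = ab⁻¹
  (ab⁻¹) · a⁵ = a²b⁻¹
  (a²b⁻¹) · b² = a²b

Answer: a²b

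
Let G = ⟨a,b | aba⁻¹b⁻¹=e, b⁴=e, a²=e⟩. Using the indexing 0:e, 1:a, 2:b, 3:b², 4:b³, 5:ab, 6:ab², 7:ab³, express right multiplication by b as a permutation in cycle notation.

(0 2 3 4)(1 5 6 7)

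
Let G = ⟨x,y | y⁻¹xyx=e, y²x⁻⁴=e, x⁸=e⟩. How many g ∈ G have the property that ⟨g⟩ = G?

⟨g⟩ = G would require ord(g) = |G| = 16, but the maximum element order in G is 8 < 16. So G is not cyclic and no single element generates it: the count is 0.

Answer: 0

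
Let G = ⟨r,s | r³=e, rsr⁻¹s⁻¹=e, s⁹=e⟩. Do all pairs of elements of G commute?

Each pair of generators commutes: r·s = rs = s·r. Since the generators pairwise commute, every element of G commutes with every other, so G is abelian.

Answer: Yes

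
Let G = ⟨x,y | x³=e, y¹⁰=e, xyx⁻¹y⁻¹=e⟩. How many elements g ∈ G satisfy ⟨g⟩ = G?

G is cyclic of order 30. An element generates G iff its order is 30, and a cyclic group of order 30 has exactly φ(30) = 8 such elements.

Answer: 8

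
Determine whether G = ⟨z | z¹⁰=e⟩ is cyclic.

|G| = 10. The element z has order 10 (its powers give 10 distinct elements), so ⟨z⟩ = G and G is cyclic.

Answer: Yes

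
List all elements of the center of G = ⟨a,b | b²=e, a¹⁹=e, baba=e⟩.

An element z ∈ Z(G) iff z commutes with every generator.
For example e is central: e·a = a = a·e; e·b = b = b·e.
Whereas a ∉ Z(G) since a·b = ab ≠ a¹⁸b = b·a.
Checking each of the 38 elements this way gives Z(G) = {e}, of order 1.

Answer: {e}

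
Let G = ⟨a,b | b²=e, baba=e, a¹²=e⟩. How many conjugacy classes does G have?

The conjugacy classes (representative and size) are:
  [e] (size 1), [a¹¹] (size 2), [a²] (size 2), [a⁹] (size 2), [a⁴] (size 2), [a⁵] (size 2), [a⁶] (size 1), [b] (size 6), [ab] (size 6).
Class equation: 1 + 2 + 2 + 2 + 2 + 2 + 1 + 6 + 6 = 24 = |G|. So G has 9 conjugacy classes.

Answer: 9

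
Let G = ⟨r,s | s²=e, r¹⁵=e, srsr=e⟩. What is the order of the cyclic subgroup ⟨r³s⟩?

|⟨r³s⟩| equals the order of r³s. Compute successive powers until reaching e:
  (r³s)¹ = r³s, (r³s)² = e.
The smallest positive k with (r³s)ᵏ = e is 2, so |⟨r³s⟩| = 2.

Answer: 2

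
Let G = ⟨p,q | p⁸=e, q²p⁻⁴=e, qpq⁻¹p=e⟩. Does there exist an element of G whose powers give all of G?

Every cyclic group is abelian. But p·q = pq while q·p = p³q⁻¹, so p·q ≠ q·p and G is not abelian. Hence G is not cyclic.

Answer: No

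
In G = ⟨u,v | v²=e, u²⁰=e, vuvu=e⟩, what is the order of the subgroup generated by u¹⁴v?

|⟨u¹⁴v⟩| equals the order of u¹⁴v. Compute successive powers until reaching e:
  (u¹⁴v)¹ = u¹⁴v, (u¹⁴v)² = e.
The smallest positive k with (u¹⁴v)ᵏ = e is 2, so |⟨u¹⁴v⟩| = 2.

Answer: 2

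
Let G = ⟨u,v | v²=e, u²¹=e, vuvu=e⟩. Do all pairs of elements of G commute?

u·v = uv but v·u = u²⁰v, so u·v ≠ v·u and G is not abelian.

Answer: No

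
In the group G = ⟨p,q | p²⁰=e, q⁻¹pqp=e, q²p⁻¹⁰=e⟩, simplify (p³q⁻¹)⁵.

Compute successive powers of (p³q⁻¹), reducing at each step:
  (p³q⁻¹)²: (p³q⁻¹) · p³ = q⁻¹;   (q⁻¹) · q⁻¹ = p¹⁰
  (p³q⁻¹)³: (p¹⁰) · p³ = p¹³;   (p¹³) · q⁻¹ = p³q
  (p³q⁻¹)⁴: (p³q) · p³ = q;   q · q⁻¹ = e
  (p³q⁻¹)⁵: e · p³ = p³;   (p³) · q⁻¹ = p³q⁻¹

Answer: p³q⁻¹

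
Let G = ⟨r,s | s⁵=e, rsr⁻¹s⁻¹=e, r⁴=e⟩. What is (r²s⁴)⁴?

Compute successive powers of (r²s⁴), reducing at each step:
  (r²s⁴)²: (r²s⁴) · r² = s⁴;   (s⁴) · s⁴ = s³
  (r²s⁴)³: (s³) · r² = r²s³;   (r²s³) · s⁴ = r²s²
  (r²s⁴)⁴: (r²s²) · r² = s²;   (s²) · s⁴ = s

Answer: s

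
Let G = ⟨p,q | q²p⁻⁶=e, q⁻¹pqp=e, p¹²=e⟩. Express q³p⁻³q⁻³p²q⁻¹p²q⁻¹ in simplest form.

Multiply left to right, reducing at each step:
  (q⁻¹) · p⁻³ = p³q⁻¹
  (p³q⁻¹) · q⁻³ = p³
  (p³) · p² = p⁵
  (p⁵) · q⁻¹ = p⁵q⁻¹
  (p⁵q⁻¹) · p² = p³q⁻¹
  (p³q⁻¹) · q⁻¹ = p⁹

Answer: p⁹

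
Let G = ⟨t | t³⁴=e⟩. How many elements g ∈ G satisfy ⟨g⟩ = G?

G is cyclic of order 34. An element generates G iff its order is 34, and a cyclic group of order 34 has exactly φ(34) = 16 such elements.

Answer: 16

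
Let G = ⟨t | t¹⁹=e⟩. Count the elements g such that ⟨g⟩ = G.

G is cyclic of order 19. An element generates G iff its order is 19, and a cyclic group of order 19 has exactly φ(19) = 18 such elements.

Answer: 18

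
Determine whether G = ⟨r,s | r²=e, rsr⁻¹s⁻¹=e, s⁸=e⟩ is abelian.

Each pair of generators commutes: r·s = rs = s·r. Since the generators pairwise commute, every element of G commutes with every other, so G is abelian.

Answer: Yes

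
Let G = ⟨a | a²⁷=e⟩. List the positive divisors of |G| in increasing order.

|G| = 27 = 3³. By Lagrange's theorem the order of any subgroup divides 27; the divisors of 27 are 1, 3, 9, 27.

Answer: 1, 3, 9, 27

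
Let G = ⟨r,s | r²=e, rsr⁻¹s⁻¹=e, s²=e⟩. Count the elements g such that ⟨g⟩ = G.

⟨g⟩ = G would require ord(g) = |G| = 4, but the maximum element order in G is 2 < 4. So G is not cyclic and no single element generates it: the count is 0.

Answer: 0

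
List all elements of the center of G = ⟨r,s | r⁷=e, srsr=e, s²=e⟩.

An element z ∈ Z(G) iff z commutes with every generator.
For example e is central: e·r = r = r·e; e·s = s = s·e.
Whereas r ∉ Z(G) since r·s = rs ≠ r⁶s = s·r.
Checking each of the 14 elements this way gives Z(G) = {e}, of order 1.

Answer: {e}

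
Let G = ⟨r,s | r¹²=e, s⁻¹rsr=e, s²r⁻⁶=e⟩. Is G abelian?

r·s = rs but s·r = r⁵s⁻¹, so r·s ≠ s·r and G is not abelian.

Answer: No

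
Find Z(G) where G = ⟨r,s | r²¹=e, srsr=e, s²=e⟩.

An element z ∈ Z(G) iff z commutes with every generator.
For example e is central: e·r = r = r·e; e·s = s = s·e.
Whereas r ∉ Z(G) since r·s = rs ≠ r²⁰s = s·r.
Checking each of the 42 elements this way gives Z(G) = {e}, of order 1.

Answer: {e}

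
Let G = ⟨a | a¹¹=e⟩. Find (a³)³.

Compute successive powers of (a³), reducing at each step:
  (a³)²: (a³) · a³ = a⁶
  (a³)³: (a⁶) · a³ = a⁹

Answer: a⁹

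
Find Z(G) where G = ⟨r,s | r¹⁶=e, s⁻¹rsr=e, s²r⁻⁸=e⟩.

An element z ∈ Z(G) iff z commutes with every generator.
For example r⁸ is central: (r⁸)·r = r⁹ = r·(r⁸); (r⁸)·s = s⁻¹ = s·(r⁸).
Whereas r ∉ Z(G) since r·s = rs ≠ r⁷s⁻¹ = s·r.
Checking each of the 32 elements this way gives Z(G) = {e, r⁸}, of order 2.

Answer: {e, r⁸}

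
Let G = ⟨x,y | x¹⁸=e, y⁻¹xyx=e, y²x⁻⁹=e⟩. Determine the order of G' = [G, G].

G' = [G, G] is generated by all commutators. The generator-pair commutators are: [x, y] = x².
The subgroup they normally generate is {e, x², x⁴, x⁶, x⁸, x¹⁰, x¹², x¹⁴, x¹⁶}, of order 9.
Check: |G/G'| = 36/9 = 4 is the order of the abelianisation.

Answer: 9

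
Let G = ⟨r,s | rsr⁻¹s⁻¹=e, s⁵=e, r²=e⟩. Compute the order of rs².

Compute successive powers until reaching e:
  (rs²)¹ = rs², (rs²)² = s⁴, (rs²)³ = rs, (rs²)⁴ = s³, (rs²)⁵ = r, (rs²)⁶ = s², (rs²)⁷ = rs⁴, (rs²)⁸ = s, (rs²)⁹ = rs³, (rs²)¹⁰ = e.
The smallest positive k with (rs²)ᵏ = e is 10.

Answer: 10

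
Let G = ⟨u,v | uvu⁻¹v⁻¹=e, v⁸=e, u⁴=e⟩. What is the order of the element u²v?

Compute successive powers until reaching e:
  (u²v)¹ = u²v, (u²v)² = v², (u²v)³ = u²v³, (u²v)⁴ = v⁴, (u²v)⁵ = u²v⁵, (u²v)⁶ = v⁶, (u²v)⁷ = u²v⁷, (u²v)⁸ = e.
The smallest positive k with (u²v)ᵏ = e is 8.

Answer: 8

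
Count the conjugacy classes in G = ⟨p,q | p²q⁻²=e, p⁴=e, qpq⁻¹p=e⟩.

The conjugacy classes (representative and size) are:
  [e] (size 1), [p³] (size 2), [p²] (size 1), [q⁻¹] (size 2), [pq] (size 2).
Class equation: 1 + 2 + 1 + 2 + 2 = 8 = |G|. So G has 5 conjugacy classes.

Answer: 5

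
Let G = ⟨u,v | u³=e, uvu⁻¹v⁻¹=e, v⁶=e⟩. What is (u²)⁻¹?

The order of (u²) is 3 (smallest k with (u²)ᵏ = e), so (u²)⁻¹ = (u²)² = u.
Check: (u²) · u → (u²) · u = e, giving e as required.

Answer: u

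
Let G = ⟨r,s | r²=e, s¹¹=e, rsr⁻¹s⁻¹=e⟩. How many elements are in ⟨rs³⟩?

|⟨rs³⟩| equals the order of rs³. Compute successive powers until reaching e:
  (rs³)¹ = rs³, (rs³)² = s⁶, (rs³)³ = rs⁹, (rs³)⁴ = s, (rs³)⁵ = rs⁴, (rs³)⁶ = s⁷, (rs³)⁷ = rs¹⁰, (rs³)⁸ = s², (rs³)⁹ = rs⁵, (rs³)¹⁰ = s⁸, (rs³)¹¹ = r, (rs³)¹² = s³, (rs³)¹³ = rs⁶, (rs³)¹⁴ = s⁹, (rs³)¹⁵ = rs, (rs³)¹⁶ = s⁴, (rs³)¹⁷ = rs⁷, (rs³)¹⁸ = s¹⁰, (rs³)¹⁹ = rs², (rs³)²⁰ = s⁵, (rs³)²¹ = rs⁸, (rs³)²² = e.
The smallest positive k with (rs³)ᵏ = e is 22, so |⟨rs³⟩| = 22.

Answer: 22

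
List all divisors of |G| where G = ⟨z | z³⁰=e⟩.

|G| = 30 = 2 · 3 · 5. By Lagrange's theorem the order of any subgroup divides 30; the divisors of 30 are 1, 2, 3, 5, 6, 10, 15, 30.

Answer: 1, 2, 3, 5, 6, 10, 15, 30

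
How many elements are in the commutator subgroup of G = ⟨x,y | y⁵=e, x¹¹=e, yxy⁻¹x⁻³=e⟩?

G' = [G, G] is generated by all commutators. The generator-pair commutators are: [x, y] = x⁹.
The subgroup they normally generate is {e, x, x², x³, x⁴, x⁵, x⁶, x⁷, x⁸, x⁹, x¹⁰}, of order 11.
Check: |G/G'| = 55/11 = 5 is the order of the abelianisation.

Answer: 11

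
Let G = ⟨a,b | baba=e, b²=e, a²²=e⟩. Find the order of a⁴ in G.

Compute successive powers until reaching e:
  (a⁴)¹ = a⁴, (a⁴)² = a⁸, (a⁴)³ = a¹², (a⁴)⁴ = a¹⁶, (a⁴)⁵ = a²⁰, (a⁴)⁶ = a², (a⁴)⁷ = a⁶, (a⁴)⁸ = a¹⁰, (a⁴)⁹ = a¹⁴, (a⁴)¹⁰ = a¹⁸, (a⁴)¹¹ = e.
The smallest positive k with (a⁴)ᵏ = e is 11.

Answer: 11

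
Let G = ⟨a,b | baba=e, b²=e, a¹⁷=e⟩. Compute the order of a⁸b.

Compute successive powers until reaching e:
  (a⁸b)¹ = a⁸b, (a⁸b)² = e.
The smallest positive k with (a⁸b)ᵏ = e is 2.

Answer: 2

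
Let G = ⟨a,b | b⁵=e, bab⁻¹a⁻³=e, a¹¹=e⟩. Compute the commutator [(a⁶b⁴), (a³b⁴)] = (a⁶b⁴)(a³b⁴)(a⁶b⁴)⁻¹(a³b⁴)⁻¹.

[(a⁶b⁴), (a³b⁴)] = (a⁶b⁴)·(a³b⁴)·(a⁶b⁴)⁻¹·(a³b⁴)⁻¹.
  (a⁶b⁴) · (a³b⁴) = a⁷b³
  (a⁷b³) · (a⁴b) = a⁵b⁴
  (a⁵b⁴) · (a²b) = a²

Answer: a²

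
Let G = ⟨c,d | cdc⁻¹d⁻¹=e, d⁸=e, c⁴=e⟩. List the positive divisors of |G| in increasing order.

|G| = 32 = 2⁵. By Lagrange's theorem the order of any subgroup divides 32; the divisors of 32 are 1, 2, 4, 8, 16, 32.

Answer: 1, 2, 4, 8, 16, 32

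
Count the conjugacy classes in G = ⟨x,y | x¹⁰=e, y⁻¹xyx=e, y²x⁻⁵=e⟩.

The conjugacy classes (representative and size) are:
  [e] (size 1), [x] (size 2), [x⁸] (size 2), [x⁷] (size 2), [x⁴] (size 2), [x⁵] (size 1), [x⁴y] (size 5), [x²y⁻¹] (size 5).
Class equation: 1 + 2 + 2 + 2 + 2 + 1 + 5 + 5 = 20 = |G|. So G has 8 conjugacy classes.

Answer: 8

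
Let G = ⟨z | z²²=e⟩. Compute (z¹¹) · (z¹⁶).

Compute (z¹¹) · (z¹⁶) by multiplying left to right and reducing via the relations at each step:
  (z¹¹) · z¹⁶ = z⁵

Answer: z⁵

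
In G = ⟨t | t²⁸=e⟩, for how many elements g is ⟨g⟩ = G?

G is cyclic of order 28. An element generates G iff its order is 28, and a cyclic group of order 28 has exactly φ(28) = 12 such elements.

Answer: 12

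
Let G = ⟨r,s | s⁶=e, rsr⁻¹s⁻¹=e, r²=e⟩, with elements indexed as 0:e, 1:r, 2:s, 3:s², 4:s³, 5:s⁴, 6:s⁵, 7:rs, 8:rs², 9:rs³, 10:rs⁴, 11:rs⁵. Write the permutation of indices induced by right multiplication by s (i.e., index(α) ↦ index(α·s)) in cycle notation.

(0 2 3 4 5 6)(1 7 8 9 10 11)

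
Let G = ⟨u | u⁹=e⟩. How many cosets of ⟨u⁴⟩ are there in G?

First find ord(u⁴) by computing successive powers:
  (u⁴)¹ = u⁴, (u⁴)² = u⁸, (u⁴)³ = u³, (u⁴)⁴ = u⁷, (u⁴)⁵ = u², (u⁴)⁶ = u⁶, (u⁴)⁷ = u, (u⁴)⁸ = u⁵, (u⁴)⁹ = e.
So |⟨u⁴⟩| = ord(u⁴) = 9. With |G| = 9, by Lagrange [G : ⟨u⁴⟩] = 9/9 = 1.

Answer: 1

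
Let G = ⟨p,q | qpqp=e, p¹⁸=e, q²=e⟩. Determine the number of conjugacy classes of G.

The conjugacy classes (representative and size) are:
  [e] (size 1), [p] (size 2), [p²] (size 2), [p³] (size 2), [p¹⁴] (size 2), [p⁵] (size 2), [p¹²] (size 2), [p⁷] (size 2), [p¹⁰] (size 2), [p⁹] (size 1), [p¹⁰q] (size 9), [pq] (size 9).
Class equation: 1 + 2 + 2 + 2 + 2 + 2 + 2 + 2 + 2 + 1 + 9 + 9 = 36 = |G|. So G has 12 conjugacy classes.

Answer: 12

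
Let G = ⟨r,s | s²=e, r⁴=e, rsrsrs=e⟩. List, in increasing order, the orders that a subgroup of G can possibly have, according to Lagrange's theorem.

|G| = 24 = 2³ · 3. By Lagrange's theorem the order of any subgroup divides 24; the divisors of 24 are 1, 2, 3, 4, 6, 8, 12, 24.

Answer: 1, 2, 3, 4, 6, 8, 12, 24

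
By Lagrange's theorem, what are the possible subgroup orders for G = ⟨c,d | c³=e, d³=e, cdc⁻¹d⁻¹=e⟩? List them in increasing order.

|G| = 9 = 3². By Lagrange's theorem the order of any subgroup divides 9; the divisors of 9 are 1, 3, 9.

Answer: 1, 3, 9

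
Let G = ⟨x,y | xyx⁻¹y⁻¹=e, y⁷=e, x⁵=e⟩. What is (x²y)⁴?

Compute successive powers of (x²y), reducing at each step:
  (x²y)²: (x²y) · x² = x⁴y;   (x⁴y) · y = x⁴y²
  (x²y)³: (x⁴y²) · x² = xy²;   (xy²) · y = xy³
  (x²y)⁴: (xy³) · x² = x³y³;   (x³y³) · y = x³y⁴

Answer: x³y⁴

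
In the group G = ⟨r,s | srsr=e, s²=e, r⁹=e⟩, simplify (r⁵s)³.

Compute successive powers of (r⁵s), reducing at each step:
  (r⁵s)²: (r⁵s) · r⁵ = s;   s · s = e
  (r⁵s)³: e · r⁵ = r⁵;   (r⁵) · s = r⁵s

Answer: r⁵s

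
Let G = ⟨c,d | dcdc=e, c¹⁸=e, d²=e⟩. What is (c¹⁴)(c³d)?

Compute (c¹⁴) · (c³d) by multiplying left to right and reducing via the relations at each step:
  (c¹⁴) · c³ = c¹⁷
  (c¹⁷) · d = c¹⁷d

Answer: c¹⁷d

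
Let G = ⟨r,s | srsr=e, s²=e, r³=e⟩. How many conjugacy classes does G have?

The conjugacy classes (representative and size) are:
  [e] (size 1), [r] (size 2), [rs] (size 3).
Class equation: 1 + 2 + 3 = 6 = |G|. So G has 3 conjugacy classes.

Answer: 3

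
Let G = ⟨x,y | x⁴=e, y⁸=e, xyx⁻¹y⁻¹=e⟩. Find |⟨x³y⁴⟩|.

|⟨x³y⁴⟩| equals the order of x³y⁴. Compute successive powers until reaching e:
  (x³y⁴)¹ = x³y⁴, (x³y⁴)² = x², (x³y⁴)³ = xy⁴, (x³y⁴)⁴ = e.
The smallest positive k with (x³y⁴)ᵏ = e is 4, so |⟨x³y⁴⟩| = 4.

Answer: 4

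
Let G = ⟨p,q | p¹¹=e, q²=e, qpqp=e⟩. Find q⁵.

Compute successive powers of q, reducing at each step:
  q²: q · q = e
  q³: e · q = q
  q⁴: q · q = e
  q⁵: e · q = q

Answer: q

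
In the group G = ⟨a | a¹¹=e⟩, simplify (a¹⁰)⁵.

Compute successive powers of (a¹⁰), reducing at each step:
  (a¹⁰)²: (a¹⁰) · a¹⁰ = a⁹
  (a¹⁰)³: (a⁹) · a¹⁰ = a⁸
  (a¹⁰)⁴: (a⁸) · a¹⁰ = a⁷
  (a¹⁰)⁵: (a⁷) · a¹⁰ = a⁶

Answer: a⁶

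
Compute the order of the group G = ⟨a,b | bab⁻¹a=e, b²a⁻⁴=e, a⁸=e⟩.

Enumerate words in the generators, reducing via the relations: the distinct elements are
  {a, b, e, ab, a², a³, a⁴, a⁵, a⁶, a⁷, a²b, a³b, b⁻¹, ab⁻¹, a²b⁻¹, a³b⁻¹}.
No further products give new elements, so |G| = 16.

Answer: 16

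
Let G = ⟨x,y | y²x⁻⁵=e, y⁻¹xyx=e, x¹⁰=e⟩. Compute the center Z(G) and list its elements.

An element z ∈ Z(G) iff z commutes with every generator.
For example x⁵ is central: (x⁵)·x = x⁶ = x·(x⁵); (x⁵)·y = y⁻¹ = y·(x⁵).
Whereas x ∉ Z(G) since x·y = xy ≠ x⁴y⁻¹ = y·x.
Checking each of the 20 elements this way gives Z(G) = {e, x⁵}, of order 2.

Answer: {e, x⁵}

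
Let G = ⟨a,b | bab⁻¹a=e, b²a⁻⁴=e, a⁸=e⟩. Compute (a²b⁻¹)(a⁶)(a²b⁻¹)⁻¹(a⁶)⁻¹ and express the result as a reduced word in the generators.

[(a²b⁻¹), (a⁶)] = (a²b⁻¹)·(a⁶)·(a²b⁻¹)⁻¹·(a⁶)⁻¹.
  (a²b⁻¹) · (a⁶) = b
  b · (a²b) = a²
  (a²) · (a²) = a⁴

Answer: a⁴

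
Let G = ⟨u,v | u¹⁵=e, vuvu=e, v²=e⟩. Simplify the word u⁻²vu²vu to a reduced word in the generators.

Multiply left to right, reducing at each step:
  (u¹³) · v = u¹³v
  (u¹³v) · u² = u¹¹v
  (u¹¹v) · v = u¹¹
  (u¹¹) · u = u¹²

Answer: u¹²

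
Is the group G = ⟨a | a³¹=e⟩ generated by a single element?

|G| = 31. The element a has order 31 (its powers give 31 distinct elements), so ⟨a⟩ = G and G is cyclic.

Answer: Yes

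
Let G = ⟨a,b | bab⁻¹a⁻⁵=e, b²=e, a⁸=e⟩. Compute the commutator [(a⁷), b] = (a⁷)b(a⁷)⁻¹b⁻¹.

[(a⁷), b] = (a⁷)·b·(a⁷)⁻¹·b⁻¹.
  (a⁷) · b = a⁷b
  (a⁷b) · a = a⁴b
  (a⁴b) · b = a⁴

Answer: a⁴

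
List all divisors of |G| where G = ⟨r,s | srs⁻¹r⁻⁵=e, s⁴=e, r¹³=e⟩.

|G| = 52 = 2² · 13. By Lagrange's theorem the order of any subgroup divides 52; the divisors of 52 are 1, 2, 4, 13, 26, 52.

Answer: 1, 2, 4, 13, 26, 52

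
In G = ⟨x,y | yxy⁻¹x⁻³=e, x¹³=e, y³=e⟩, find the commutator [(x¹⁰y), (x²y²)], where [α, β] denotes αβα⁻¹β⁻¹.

[(x¹⁰y), (x²y²)] = (x¹⁰y)·(x²y²)·(x¹⁰y)⁻¹·(x²y²)⁻¹.
  (x¹⁰y) · (x²y²) = x³
  (x³) · (xy²) = x⁴y²
  (x⁴y²) · (x⁷y) = x²

Answer: x²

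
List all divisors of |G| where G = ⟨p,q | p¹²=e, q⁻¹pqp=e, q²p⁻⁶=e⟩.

|G| = 24 = 2³ · 3. By Lagrange's theorem the order of any subgroup divides 24; the divisors of 24 are 1, 2, 3, 4, 6, 8, 12, 24.

Answer: 1, 2, 3, 4, 6, 8, 12, 24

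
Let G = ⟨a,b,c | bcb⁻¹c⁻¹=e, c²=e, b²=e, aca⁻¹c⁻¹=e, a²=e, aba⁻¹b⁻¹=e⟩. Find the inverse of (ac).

The order of (ac) is 2 (smallest k with (ac)ᵏ = e), so (ac)⁻¹ = (ac)¹ = ac.
Check: (ac) · (ac) → (ac) · a = c;   c · c = e, giving e as required.

Answer: ac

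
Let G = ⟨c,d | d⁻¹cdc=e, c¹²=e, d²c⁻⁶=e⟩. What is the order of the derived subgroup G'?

G' = [G, G] is generated by all commutators. The generator-pair commutators are: [c, d] = c².
The subgroup they normally generate is {e, c², c⁴, c⁶, c⁸, c¹⁰}, of order 6.
Check: |G/G'| = 24/6 = 4 is the order of the abelianisation.

Answer: 6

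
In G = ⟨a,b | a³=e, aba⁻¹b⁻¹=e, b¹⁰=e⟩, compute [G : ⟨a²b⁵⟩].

First find ord(a²b⁵) by computing successive powers:
  (a²b⁵)¹ = a²b⁵, (a²b⁵)² = a, (a²b⁵)³ = b⁵, (a²b⁵)⁴ = a², (a²b⁵)⁵ = ab⁵, (a²b⁵)⁶ = e.
So |⟨a²b⁵⟩| = ord(a²b⁵) = 6. With |G| = 30, by Lagrange [G : ⟨a²b⁵⟩] = 30/6 = 5.

Answer: 5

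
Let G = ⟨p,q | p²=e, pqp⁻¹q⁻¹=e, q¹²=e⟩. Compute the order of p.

Compute successive powers until reaching e:
  p¹ = p, p² = e.
The smallest positive k with pᵏ = e is 2.

Answer: 2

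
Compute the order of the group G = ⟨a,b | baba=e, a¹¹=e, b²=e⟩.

Enumerate words in the generators, reducing via the relations: the distinct elements are
  {a, b, e, ab, a², a³, a⁴, a⁵, a⁶, a⁷, a⁸, a⁹, a²b, a³b, a¹⁰, a⁴b, a⁵b, a⁶b, a⁷b, a⁸b, a⁹b, a¹⁰b}.
No further products give new elements, so |G| = 22.

Answer: 22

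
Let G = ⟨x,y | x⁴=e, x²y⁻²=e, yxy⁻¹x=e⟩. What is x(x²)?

Compute x · (x²) by multiplying left to right and reducing via the relations at each step:
  x · x² = x³

Answer: x³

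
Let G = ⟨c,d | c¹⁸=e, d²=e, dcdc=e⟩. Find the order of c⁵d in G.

Compute successive powers until reaching e:
  (c⁵d)¹ = c⁵d, (c⁵d)² = e.
The smallest positive k with (c⁵d)ᵏ = e is 2.

Answer: 2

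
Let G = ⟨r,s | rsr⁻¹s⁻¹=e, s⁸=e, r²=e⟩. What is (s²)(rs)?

Compute (s²) · (rs) by multiplying left to right and reducing via the relations at each step:
  (s²) · r = rs²
  (rs²) · s = rs³

Answer: rs³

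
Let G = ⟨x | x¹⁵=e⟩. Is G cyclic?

|G| = 15. The element x has order 15 (its powers give 15 distinct elements), so ⟨x⟩ = G and G is cyclic.

Answer: Yes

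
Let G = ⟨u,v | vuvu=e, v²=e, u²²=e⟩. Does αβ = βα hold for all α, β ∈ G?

u·v = uv but v·u = u²¹v, so u·v ≠ v·u and G is not abelian.

Answer: No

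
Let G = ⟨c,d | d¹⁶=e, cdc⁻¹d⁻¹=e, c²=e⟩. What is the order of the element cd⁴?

Compute successive powers until reaching e:
  (cd⁴)¹ = cd⁴, (cd⁴)² = d⁸, (cd⁴)³ = cd¹², (cd⁴)⁴ = e.
The smallest positive k with (cd⁴)ᵏ = e is 4.

Answer: 4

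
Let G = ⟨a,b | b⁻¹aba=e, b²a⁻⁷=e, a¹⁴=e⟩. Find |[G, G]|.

G' = [G, G] is generated by all commutators. The generator-pair commutators are: [a, b] = a².
The subgroup they normally generate is {e, a², a⁴, a⁶, a⁸, a¹⁰, a¹²}, of order 7.
Check: |G/G'| = 28/7 = 4 is the order of the abelianisation.

Answer: 7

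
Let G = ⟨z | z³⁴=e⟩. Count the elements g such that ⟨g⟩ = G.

G is cyclic of order 34. An element generates G iff its order is 34, and a cyclic group of order 34 has exactly φ(34) = 16 such elements.

Answer: 16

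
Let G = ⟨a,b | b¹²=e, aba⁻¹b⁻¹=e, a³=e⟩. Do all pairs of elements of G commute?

Each pair of generators commutes: a·b = ab = b·a. Since the generators pairwise commute, every element of G commutes with every other, so G is abelian.

Answer: Yes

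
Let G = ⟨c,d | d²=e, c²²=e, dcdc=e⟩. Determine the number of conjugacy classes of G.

The conjugacy classes (representative and size) are:
  [e] (size 1), [c] (size 2), [c²] (size 2), [c¹⁹] (size 2), [c⁴] (size 2), [c⁵] (size 2), [c⁶] (size 2), [c⁷] (size 2), [c⁸] (size 2), [c¹³] (size 2), [c¹⁰] (size 2), [c¹¹] (size 1), [c⁶d] (size 11), [cd] (size 11).
Class equation: 1 + 2 + 2 + 2 + 2 + 2 + 2 + 2 + 2 + 2 + 2 + 1 + 11 + 11 = 44 = |G|. So G has 14 conjugacy classes.

Answer: 14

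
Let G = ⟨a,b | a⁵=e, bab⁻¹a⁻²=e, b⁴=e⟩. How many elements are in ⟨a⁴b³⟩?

|⟨a⁴b³⟩| equals the order of a⁴b³. Compute successive powers until reaching e:
  (a⁴b³)¹ = a⁴b³, (a⁴b³)² = ab², (a⁴b³)³ = a²b, (a⁴b³)⁴ = e.
The smallest positive k with (a⁴b³)ᵏ = e is 4, so |⟨a⁴b³⟩| = 4.

Answer: 4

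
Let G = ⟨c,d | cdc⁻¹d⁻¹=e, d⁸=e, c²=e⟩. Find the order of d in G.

Compute successive powers until reaching e:
  d¹ = d, d² = d², d³ = d³, d⁴ = d⁴, d⁵ = d⁵, d⁶ = d⁶, d⁷ = d⁷, d⁸ = e.
The smallest positive k with dᵏ = e is 8.

Answer: 8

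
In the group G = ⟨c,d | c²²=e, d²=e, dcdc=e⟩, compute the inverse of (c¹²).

The order of (c¹²) is 11 (smallest k with (c¹²)ᵏ = e), so (c¹²)⁻¹ = (c¹²)¹⁰ = c¹⁰.
Check: (c¹²) · (c¹⁰) → (c¹²) · c¹⁰ = e, giving e as required.

Answer: c¹⁰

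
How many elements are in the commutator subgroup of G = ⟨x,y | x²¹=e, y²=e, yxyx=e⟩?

G' = [G, G] is generated by all commutators. The generator-pair commutators are: [x, y] = x².
The subgroup they normally generate is {e, x, x², x³, x⁴, x⁵, x⁶, x⁷, x⁸, x⁹, x¹⁰, x¹¹, x¹², x¹³, x¹⁴, x¹⁵, x¹⁶, x¹⁷, x¹⁸, x¹⁹, x²⁰}, of order 21.
Check: |G/G'| = 42/21 = 2 is the order of the abelianisation.

Answer: 21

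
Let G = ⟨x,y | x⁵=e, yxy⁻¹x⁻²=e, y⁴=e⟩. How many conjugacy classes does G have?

The conjugacy classes (representative and size) are:
  [e] (size 1), [x⁴] (size 4), [x²y] (size 5), [y²] (size 5), [x³y³] (size 5).
Class equation: 1 + 4 + 5 + 5 + 5 = 20 = |G|. So G has 5 conjugacy classes.

Answer: 5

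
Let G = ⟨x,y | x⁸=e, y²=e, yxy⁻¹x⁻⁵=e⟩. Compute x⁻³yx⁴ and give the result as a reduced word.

Multiply left to right, reducing at each step:
  (x⁵) · y = x⁵y
  (x⁵y) · x⁴ = xy

Answer: xy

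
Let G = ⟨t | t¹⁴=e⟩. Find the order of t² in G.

Compute successive powers until reaching e:
  (t²)¹ = t², (t²)² = t⁴, (t²)³ = t⁶, (t²)⁴ = t⁸, (t²)⁵ = t¹⁰, (t²)⁶ = t¹², (t²)⁷ = e.
The smallest positive k with (t²)ᵏ = e is 7.

Answer: 7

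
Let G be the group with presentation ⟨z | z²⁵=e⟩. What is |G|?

G is generated by a single element, so G is cyclic. The relator gives z²⁵ = e and no smaller power is forced to be e, so the 25 powers {e, z, z², z³, z⁴, z⁵, z⁶, z⁷, z⁸, z⁹, z²², z²³, z²¹, z²⁰, z²⁴, z¹², z¹³, z¹¹, z¹⁰, z¹⁴, z¹⁵, z¹⁶, z¹⁷, z¹⁸, z¹⁹} are distinct. Hence |G| = 25.

Answer: 25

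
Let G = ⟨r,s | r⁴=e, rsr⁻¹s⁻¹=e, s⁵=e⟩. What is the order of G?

Enumerate words in the generators, reducing via the relations: the distinct elements are
  {e, r, s, rs, r², r³, s², s³, s⁴, rs², rs³, rs⁴, r²s, r³s, r²s², r²s³, r²s⁴, r³s², r³s³, r³s⁴}.
No further products give new elements, so |G| = 20.

Answer: 20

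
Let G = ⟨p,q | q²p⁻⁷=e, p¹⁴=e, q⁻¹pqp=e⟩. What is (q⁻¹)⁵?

Compute successive powers of (q⁻¹), reducing at each step:
  (q⁻¹)²: (q⁻¹) · q⁻¹ = p⁷
  (q⁻¹)³: (p⁷) · q⁻¹ = q
  (q⁻¹)⁴: q · q⁻¹ = e
  (q⁻¹)⁵: e · q⁻¹ = q⁻¹

Answer: q⁻¹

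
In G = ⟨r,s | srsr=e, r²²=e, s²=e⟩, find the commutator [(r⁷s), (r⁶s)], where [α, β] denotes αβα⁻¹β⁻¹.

[(r⁷s), (r⁶s)] = (r⁷s)·(r⁶s)·(r⁷s)⁻¹·(r⁶s)⁻¹.
  (r⁷s) · (r⁶s) = r
  r · (r⁷s) = r⁸s
  (r⁸s) · (r⁶s) = r²

Answer: r²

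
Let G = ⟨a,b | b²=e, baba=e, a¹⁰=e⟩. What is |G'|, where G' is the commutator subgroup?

G' = [G, G] is generated by all commutators. The generator-pair commutators are: [a, b] = a².
The subgroup they normally generate is {e, a², a⁴, a⁶, a⁸}, of order 5.
Check: |G/G'| = 20/5 = 4 is the order of the abelianisation.

Answer: 5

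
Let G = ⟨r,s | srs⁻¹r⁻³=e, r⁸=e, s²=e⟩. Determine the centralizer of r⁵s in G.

⟨r⁵s⟩ ⊆ C_G(r⁵s) since powers of r⁵s commute with r⁵s; so |C_G(r⁵s)| ≥ |⟨r⁵s⟩| = 4.
By orbit–stabilizer, |C_G(r⁵s)| = |G| / |conj. class of r⁵s| = 16 / 4 = 4.
The 4 elements commuting with r⁵s are {e, r⁴, rs, r⁵s}.

Answer: {e, r⁴, rs, r⁵s}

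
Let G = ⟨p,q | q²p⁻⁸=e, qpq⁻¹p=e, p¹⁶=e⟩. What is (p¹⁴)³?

Compute successive powers of (p¹⁴), reducing at each step:
  (p¹⁴)²: (p¹⁴) · p¹⁴ = p¹²
  (p¹⁴)³: (p¹²) · p¹⁴ = p¹⁰

Answer: p¹⁰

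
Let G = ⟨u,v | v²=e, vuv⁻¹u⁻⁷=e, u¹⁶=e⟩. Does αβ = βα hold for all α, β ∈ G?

u·v = uv but v·u = u⁷v, so u·v ≠ v·u and G is not abelian.

Answer: No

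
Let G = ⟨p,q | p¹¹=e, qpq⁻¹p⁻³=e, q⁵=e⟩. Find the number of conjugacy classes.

The conjugacy classes (representative and size) are:
  [e] (size 1), [p³] (size 5), [p⁶] (size 5), [p⁷q] (size 11), [p⁹q²] (size 11), [p⁷q³] (size 11), [p⁷q⁴] (size 11).
Class equation: 1 + 5 + 5 + 11 + 11 + 11 + 11 = 55 = |G|. So G has 7 conjugacy classes.

Answer: 7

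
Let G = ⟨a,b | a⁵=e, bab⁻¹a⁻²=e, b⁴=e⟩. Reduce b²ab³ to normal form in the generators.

Multiply left to right, reducing at each step:
  (b²) · a = a⁴b²
  (a⁴b²) · b³ = a⁴b

Answer: a⁴b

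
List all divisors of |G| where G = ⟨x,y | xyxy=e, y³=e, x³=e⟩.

|G| = 12 = 2² · 3. By Lagrange's theorem the order of any subgroup divides 12; the divisors of 12 are 1, 2, 3, 4, 6, 12.

Answer: 1, 2, 3, 4, 6, 12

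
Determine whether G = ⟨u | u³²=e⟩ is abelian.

G has a single generator, so G is cyclic and hence abelian.

Answer: Yes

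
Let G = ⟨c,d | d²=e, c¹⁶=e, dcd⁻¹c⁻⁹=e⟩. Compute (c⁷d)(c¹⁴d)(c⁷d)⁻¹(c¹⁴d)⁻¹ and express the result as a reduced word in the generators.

[(c⁷d), (c¹⁴d)] = (c⁷d)·(c¹⁴d)·(c⁷d)⁻¹·(c¹⁴d)⁻¹.
  (c⁷d) · (c¹⁴d) = c⁵
  (c⁵) · (cd) = c⁶d
  (c⁶d) · (c²d) = c⁸

Answer: c⁸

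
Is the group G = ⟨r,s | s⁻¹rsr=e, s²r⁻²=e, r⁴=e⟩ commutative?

r·s = rs but s·r = rs⁻¹, so r·s ≠ s·r and G is not abelian.

Answer: No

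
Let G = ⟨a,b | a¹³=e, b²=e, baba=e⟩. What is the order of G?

Enumerate words in the generators, reducing via the relations: the distinct elements are
  {a, b, e, ab, a², a³, a⁴, a⁵, a⁶, a⁷, a⁸, a⁹, a²b, a³b, a¹², a¹¹, a¹⁰, a⁴b, a⁵b, a⁶b, a⁷b, a⁸b, a⁹b, a¹²b, a¹¹b, a¹⁰b}.
No further products give new elements, so |G| = 26.

Answer: 26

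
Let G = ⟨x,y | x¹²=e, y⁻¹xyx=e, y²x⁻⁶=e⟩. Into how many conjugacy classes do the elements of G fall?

The conjugacy classes (representative and size) are:
  [e] (size 1), [x¹¹] (size 2), [x²] (size 2), [x⁹] (size 2), [x⁴] (size 2), [x⁵] (size 2), [x⁶] (size 1), [x²y] (size 6), [xy] (size 6).
Class equation: 1 + 2 + 2 + 2 + 2 + 2 + 1 + 6 + 6 = 24 = |G|. So G has 9 conjugacy classes.

Answer: 9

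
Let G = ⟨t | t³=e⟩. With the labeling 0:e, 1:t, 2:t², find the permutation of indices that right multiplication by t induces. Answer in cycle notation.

(0 1 2)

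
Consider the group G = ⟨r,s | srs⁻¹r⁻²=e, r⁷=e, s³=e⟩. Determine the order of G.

Enumerate words in the generators, reducing via the relations: the distinct elements are
  {e, r, s, rs, r², r³, r⁴, r⁵, r⁶, s², rs², r²s, r³s, r⁴s, r⁵s, r⁶s, r²s², r³s², r⁴s², r⁵s², r⁶s²}.
No further products give new elements, so |G| = 21.

Answer: 21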